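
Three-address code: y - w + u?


Break into single-operator statements:
t1 = y - w
t2 = t1 + u


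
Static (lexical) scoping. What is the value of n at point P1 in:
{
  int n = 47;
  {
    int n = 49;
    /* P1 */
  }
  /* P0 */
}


n declared in the same block as P1
n = 49


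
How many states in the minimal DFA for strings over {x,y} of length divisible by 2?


Track length mod 2: states 0..1, accept at 0
Minimal DFA: 2 states


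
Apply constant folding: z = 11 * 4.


11 * 4 = 44 at compile time
Optimized: z = 44


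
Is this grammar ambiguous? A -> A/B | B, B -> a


precedence layered via separate nonterminal B: deterministic
Unambiguous


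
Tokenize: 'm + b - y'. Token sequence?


Scan left to right, longest-match per lexeme
Tokens: ID(m), OP(+), ID(b), OP(-), ID(y)


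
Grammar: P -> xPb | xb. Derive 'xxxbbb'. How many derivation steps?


Derivation: P => xPb => xxPbb => xxxbbb
Steps: 3


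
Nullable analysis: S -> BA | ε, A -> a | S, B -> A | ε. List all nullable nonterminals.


A nonterminal is nullable iff some alternative derives ε (directly, or every symbol in it is nullable)
Nullable: {A, B, S}


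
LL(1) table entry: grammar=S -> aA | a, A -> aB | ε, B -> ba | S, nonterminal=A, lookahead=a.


For [A, a]: 'a' ∈ FIRST(aB)
Entry: A -> aB


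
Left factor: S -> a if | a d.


Common prefix: 'a'
Factored: S -> a S', S' -> if | d


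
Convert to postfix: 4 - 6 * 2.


* has higher precedence, evaluate 6*2 first
Postfix: 4 6 2 * -


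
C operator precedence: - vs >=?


'-' is additive (level 9); '>=' is relational (level 7)
Higher level binds tighter
'-' has higher precedence than '>='


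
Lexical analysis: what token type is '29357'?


Pattern: digits only
Type: INTEGER_LITERAL


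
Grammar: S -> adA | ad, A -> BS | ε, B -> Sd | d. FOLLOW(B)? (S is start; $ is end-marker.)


$ ∈ FOLLOW(S). For each A -> αBβ: add FIRST(β)\{ε} to FOLLOW(B); if β nullable, add FOLLOW(A).
FOLLOW(B) = {a}


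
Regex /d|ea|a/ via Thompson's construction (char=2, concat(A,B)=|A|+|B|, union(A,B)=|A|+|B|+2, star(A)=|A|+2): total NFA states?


Syntax tree has 4 char leaf(s), 2 union(s), 0 star(s)
chars contribute 4×2 = 8; each union adds +2; each star adds +2
Total: 8 + 4 + 0 = 12 states


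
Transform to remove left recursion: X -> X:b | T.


Left-recursive alternatives: X:b; non-recursive: T
Introduce X': X -> TX', X' -> :bX' | ε


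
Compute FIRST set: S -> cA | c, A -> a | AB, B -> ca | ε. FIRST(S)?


Per alternative of S: FIRST(cA) = {c}; FIRST(c) = {c}
FIRST(S) = {c}


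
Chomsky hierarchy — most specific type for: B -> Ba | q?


Left-linear: every RHS is a terminal or one nonterminal followed by a terminal
Classification: Type 3 (Regular)


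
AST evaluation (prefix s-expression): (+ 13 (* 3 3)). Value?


Evaluate inner: (* 3 3) = 9
Evaluate root: (+ 13 9) = 22
Result: 22


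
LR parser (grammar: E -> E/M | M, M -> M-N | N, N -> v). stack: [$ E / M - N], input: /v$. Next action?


handle 'M-N' on top
Action: reduce (M -> M-N)


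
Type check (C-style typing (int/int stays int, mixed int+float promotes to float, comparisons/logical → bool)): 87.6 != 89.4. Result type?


Operand types: float != float
Rule: comparison yields bool
Result type: bool


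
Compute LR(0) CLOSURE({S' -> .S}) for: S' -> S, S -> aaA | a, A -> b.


Start: S' -> .S
For each item with dot before a nonterminal B, add B -> .γ for every B-production
Closure: [S' -> .S, S -> .aaA, S -> .a]


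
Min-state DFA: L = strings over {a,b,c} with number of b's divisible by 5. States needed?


Track (count of b) mod 5: states 0..4, accept at 0
Minimal DFA: 5 states


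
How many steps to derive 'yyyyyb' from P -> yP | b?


Derivation: P => yP => yyP => yyyP => yyyyP => yyyyyP => yyyyyb
Steps: 6


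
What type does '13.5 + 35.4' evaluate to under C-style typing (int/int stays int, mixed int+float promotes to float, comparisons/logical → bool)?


Operand types: float + float
Rule: mixed int/float promotes to float; int/int stays int
Result type: float


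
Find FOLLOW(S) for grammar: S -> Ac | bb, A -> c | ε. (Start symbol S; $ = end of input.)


$ ∈ FOLLOW(S). For each A -> αBβ: add FIRST(β)\{ε} to FOLLOW(B); if β nullable, add FOLLOW(A).
FOLLOW(S) = {$}


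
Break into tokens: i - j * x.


Scan left to right, longest-match per lexeme
Tokens: ID(i), OP(-), ID(j), OP(*), ID(x)


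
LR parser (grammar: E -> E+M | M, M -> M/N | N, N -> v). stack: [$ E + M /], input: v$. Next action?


no handle; shift 'v'
Action: shift


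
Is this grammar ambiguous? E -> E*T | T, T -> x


precedence layered via separate nonterminal T: deterministic
Unambiguous


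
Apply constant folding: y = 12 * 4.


12 * 4 = 48 at compile time
Optimized: y = 48


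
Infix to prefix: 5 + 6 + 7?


left-to-right (same/higher precedence on left): tree is (+ (+ 5 6) 7)
Prefix: + + 5 6 7


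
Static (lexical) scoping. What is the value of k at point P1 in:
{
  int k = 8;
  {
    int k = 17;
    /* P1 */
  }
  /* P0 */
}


k declared in the same block as P1
k = 17


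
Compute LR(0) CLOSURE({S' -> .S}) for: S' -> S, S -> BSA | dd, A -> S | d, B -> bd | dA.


Start: S' -> .S
For each item with dot before a nonterminal B, add B -> .γ for every B-production
Closure: [S' -> .S, S -> .BSA, S -> .dd, B -> .bd, B -> .dA]


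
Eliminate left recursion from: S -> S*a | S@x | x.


Left-recursive alternatives: S*a, S@x; non-recursive: x
Introduce S': S -> xS', S' -> *aS' | @xS' | ε


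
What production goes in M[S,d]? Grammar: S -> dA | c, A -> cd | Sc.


For [S, d]: 'd' ∈ FIRST(dA)
Entry: S -> dA


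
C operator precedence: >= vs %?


'%' is multiplicative (level 10); '>=' is relational (level 7)
Higher level binds tighter
'%' has higher precedence than '>='


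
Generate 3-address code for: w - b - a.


Break into single-operator statements:
t1 = w - b
t2 = t1 - a


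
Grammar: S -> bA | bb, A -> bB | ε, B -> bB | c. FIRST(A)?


Per alternative of A: FIRST(bB) = {b}; FIRST(ε) = {ε}
FIRST(A) = {b, ε}


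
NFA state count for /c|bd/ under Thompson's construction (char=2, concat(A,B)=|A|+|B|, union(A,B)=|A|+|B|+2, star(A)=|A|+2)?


Syntax tree has 3 char leaf(s), 1 union(s), 0 star(s)
chars contribute 3×2 = 6; each union adds +2; each star adds +2
Total: 6 + 2 + 0 = 8 states


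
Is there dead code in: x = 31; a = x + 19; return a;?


x is read by a's definition; a is returned
No dead code


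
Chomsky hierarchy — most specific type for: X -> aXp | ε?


Single nonterminal LHS, but a^n p^n is not regular
Classification: Type 2 (Context-Free)


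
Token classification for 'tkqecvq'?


Pattern: letter/underscore followed by alphanumerics, not a keyword
Type: IDENTIFIER


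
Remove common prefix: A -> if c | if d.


Common prefix: 'if'
Factored: A -> if A', A' -> c | d


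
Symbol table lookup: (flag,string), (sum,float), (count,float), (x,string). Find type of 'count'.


Lookup 'count' → type float


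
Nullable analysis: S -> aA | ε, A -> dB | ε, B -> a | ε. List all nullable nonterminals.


A nonterminal is nullable iff some alternative derives ε (directly, or every symbol in it is nullable)
Nullable: {A, B, S}


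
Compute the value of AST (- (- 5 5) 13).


Evaluate inner: (- 5 5) = 0
Evaluate root: (- 0 13) = -13
Result: -13


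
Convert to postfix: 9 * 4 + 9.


Left to right (same or higher precedence on left)
Postfix: 9 4 * 9 +


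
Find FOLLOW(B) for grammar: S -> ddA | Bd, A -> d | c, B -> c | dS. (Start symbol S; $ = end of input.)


$ ∈ FOLLOW(S). For each A -> αBβ: add FIRST(β)\{ε} to FOLLOW(B); if β nullable, add FOLLOW(A).
FOLLOW(B) = {d}


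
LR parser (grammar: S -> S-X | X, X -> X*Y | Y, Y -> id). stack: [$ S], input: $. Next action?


start symbol S on stack, input exhausted
Action: accept


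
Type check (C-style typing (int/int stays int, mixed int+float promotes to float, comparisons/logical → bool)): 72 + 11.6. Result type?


Operand types: int + float
Rule: mixed int/float promotes to float; int/int stays int
Result type: float


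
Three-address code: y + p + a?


Break into single-operator statements:
t1 = y + p
t2 = t1 + a


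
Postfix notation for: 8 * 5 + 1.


Left to right (same or higher precedence on left)
Postfix: 8 5 * 1 +


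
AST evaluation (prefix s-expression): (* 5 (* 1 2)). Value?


Evaluate inner: (* 1 2) = 2
Evaluate root: (* 5 2) = 10
Result: 10


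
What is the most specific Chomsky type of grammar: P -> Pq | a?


Left-linear: every RHS is a terminal or one nonterminal followed by a terminal
Classification: Type 3 (Regular)


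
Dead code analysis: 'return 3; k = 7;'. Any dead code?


statement follows a return and is unreachable
Dead: 'k = 7'


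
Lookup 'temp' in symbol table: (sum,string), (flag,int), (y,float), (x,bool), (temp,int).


Lookup 'temp' → type int


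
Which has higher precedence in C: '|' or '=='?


'==' is equality (level 6); '|' is bitwise OR (level 3)
Higher level binds tighter
'==' has higher precedence than '|'


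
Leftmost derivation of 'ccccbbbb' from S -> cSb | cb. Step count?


Derivation: S => cSb => ccSbb => cccSbbb => ccccbbbb
Steps: 4


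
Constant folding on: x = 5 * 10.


5 * 10 = 50 at compile time
Optimized: x = 50


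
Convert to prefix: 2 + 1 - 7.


left-to-right (same/higher precedence on left): tree is (- (+ 2 1) 7)
Prefix: - + 2 1 7


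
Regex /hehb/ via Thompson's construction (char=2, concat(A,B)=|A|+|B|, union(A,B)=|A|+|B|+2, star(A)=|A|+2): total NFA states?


Syntax tree has 4 char leaf(s), 0 union(s), 0 star(s)
chars contribute 4×2 = 8; each union adds +2; each star adds +2
Total: 8 + 0 + 0 = 8 states


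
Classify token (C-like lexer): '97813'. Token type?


Pattern: digits only
Type: INTEGER_LITERAL


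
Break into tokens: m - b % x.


Scan left to right, longest-match per lexeme
Tokens: ID(m), OP(-), ID(b), OP(%), ID(x)


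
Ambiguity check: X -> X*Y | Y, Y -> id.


precedence layered via separate nonterminal Y: deterministic
Unambiguous


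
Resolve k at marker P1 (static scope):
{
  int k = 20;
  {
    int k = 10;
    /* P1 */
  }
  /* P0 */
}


k declared in the same block as P1
k = 10


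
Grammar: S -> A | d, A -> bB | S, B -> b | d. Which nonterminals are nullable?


A nonterminal is nullable iff some alternative derives ε (directly, or every symbol in it is nullable)
Nullable: {}


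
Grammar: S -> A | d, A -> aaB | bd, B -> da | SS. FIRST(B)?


Per alternative of B: FIRST(da) = {d}; FIRST(SS) = {a, b, d}
FIRST(B) = {a, b, d}


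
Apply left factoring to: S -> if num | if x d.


Common prefix: 'if'
Factored: S -> if S', S' -> num | x d


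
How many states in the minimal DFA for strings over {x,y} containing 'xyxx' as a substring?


KMP-style automaton: 4 progress states + 1 absorbing accept = 5
Minimal DFA: 5 states


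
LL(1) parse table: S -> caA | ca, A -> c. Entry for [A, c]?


For [A, c]: 'c' ∈ FIRST(c)
Entry: A -> c


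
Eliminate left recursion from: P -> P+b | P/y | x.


Left-recursive alternatives: P+b, P/y; non-recursive: x
Introduce P': P -> xP', P' -> +bP' | /yP' | ε


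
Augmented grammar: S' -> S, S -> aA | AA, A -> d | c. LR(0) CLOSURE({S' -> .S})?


Start: S' -> .S
For each item with dot before a nonterminal B, add B -> .γ for every B-production
Closure: [S' -> .S, S -> .aA, S -> .AA, A -> .d, A -> .c]


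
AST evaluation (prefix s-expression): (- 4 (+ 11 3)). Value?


Evaluate inner: (+ 11 3) = 14
Evaluate root: (- 4 14) = -10
Result: -10


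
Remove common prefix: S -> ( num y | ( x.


Common prefix: '('
Factored: S -> ( S', S' -> num y | x


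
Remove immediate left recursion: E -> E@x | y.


Left-recursive alternatives: E@x; non-recursive: y
Introduce E': E -> yE', E' -> @xE' | ε


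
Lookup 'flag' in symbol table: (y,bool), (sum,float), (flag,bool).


Lookup 'flag' → type bool


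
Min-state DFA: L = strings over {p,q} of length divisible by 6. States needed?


Track length mod 6: states 0..5, accept at 0
Minimal DFA: 6 states


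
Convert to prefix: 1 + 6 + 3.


left-to-right (same/higher precedence on left): tree is (+ (+ 1 6) 3)
Prefix: + + 1 6 3


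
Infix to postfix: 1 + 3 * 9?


* has higher precedence, evaluate 3*9 first
Postfix: 1 3 9 * +


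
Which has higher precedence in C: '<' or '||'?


'<' is relational (level 7); '||' is logical OR (level 1)
Higher level binds tighter
'<' has higher precedence than '||'


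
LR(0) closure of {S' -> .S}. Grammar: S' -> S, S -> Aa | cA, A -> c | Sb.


Start: S' -> .S
For each item with dot before a nonterminal B, add B -> .γ for every B-production
Closure: [S' -> .S, S -> .Aa, S -> .cA, A -> .c, A -> .Sb]


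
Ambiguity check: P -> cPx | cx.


balanced c^n…x^n: each string has a unique parse
Unambiguous


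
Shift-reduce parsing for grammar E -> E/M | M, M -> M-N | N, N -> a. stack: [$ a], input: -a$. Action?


'a' on top is the handle for N -> a
Action: reduce (N -> a)


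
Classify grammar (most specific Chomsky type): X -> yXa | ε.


Single nonterminal LHS, but y^n a^n is not regular
Classification: Type 2 (Context-Free)


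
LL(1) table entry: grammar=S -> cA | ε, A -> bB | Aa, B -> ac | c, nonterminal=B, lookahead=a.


For [B, a]: 'a' ∈ FIRST(ac)
Entry: B -> ac


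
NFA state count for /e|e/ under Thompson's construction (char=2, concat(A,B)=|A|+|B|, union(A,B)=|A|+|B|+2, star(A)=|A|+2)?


Syntax tree has 2 char leaf(s), 1 union(s), 0 star(s)
chars contribute 2×2 = 4; each union adds +2; each star adds +2
Total: 4 + 2 + 0 = 6 states


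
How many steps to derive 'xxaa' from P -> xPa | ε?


Derivation: P => xPa => xxPaa => xxaa
Steps: 3


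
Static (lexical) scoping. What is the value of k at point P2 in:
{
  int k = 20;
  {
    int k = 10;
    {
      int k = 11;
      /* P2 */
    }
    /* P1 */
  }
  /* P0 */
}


k declared in the same block as P2
k = 11


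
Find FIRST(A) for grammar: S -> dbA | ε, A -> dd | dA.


Per alternative of A: FIRST(dd) = {d}; FIRST(dA) = {d}
FIRST(A) = {d}


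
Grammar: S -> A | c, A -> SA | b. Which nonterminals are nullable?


A nonterminal is nullable iff some alternative derives ε (directly, or every symbol in it is nullable)
Nullable: {}


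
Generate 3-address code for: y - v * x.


Break into single-operator statements:
t1 = v * x
t2 = y - t1


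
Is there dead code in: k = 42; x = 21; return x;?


k is assigned but never read
Dead: 'k = 42'


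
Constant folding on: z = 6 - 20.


6 - 20 = -14 at compile time
Optimized: z = -14


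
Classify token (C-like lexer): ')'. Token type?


Pattern: delimiter/punctuation
Type: PUNCTUATION


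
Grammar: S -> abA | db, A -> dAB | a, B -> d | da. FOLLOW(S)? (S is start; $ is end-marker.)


$ ∈ FOLLOW(S). For each A -> αBβ: add FIRST(β)\{ε} to FOLLOW(B); if β nullable, add FOLLOW(A).
FOLLOW(S) = {$}


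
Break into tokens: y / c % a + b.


Scan left to right, longest-match per lexeme
Tokens: ID(y), OP(/), ID(c), OP(%), ID(a), OP(+), ID(b)


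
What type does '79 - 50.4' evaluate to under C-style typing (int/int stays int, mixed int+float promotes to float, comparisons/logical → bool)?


Operand types: int - float
Rule: mixed int/float promotes to float; int/int stays int
Result type: float


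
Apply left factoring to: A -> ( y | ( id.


Common prefix: '('
Factored: A -> ( A', A' -> y | id


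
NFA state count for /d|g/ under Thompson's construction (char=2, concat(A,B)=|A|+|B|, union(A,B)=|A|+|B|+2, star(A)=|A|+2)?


Syntax tree has 2 char leaf(s), 1 union(s), 0 star(s)
chars contribute 2×2 = 4; each union adds +2; each star adds +2
Total: 4 + 2 + 0 = 6 states


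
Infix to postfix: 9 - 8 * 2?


* has higher precedence, evaluate 8*2 first
Postfix: 9 8 2 * -


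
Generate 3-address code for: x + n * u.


Break into single-operator statements:
t1 = n * u
t2 = x + t1


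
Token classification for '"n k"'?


Pattern: double-quoted sequence
Type: STRING_LITERAL


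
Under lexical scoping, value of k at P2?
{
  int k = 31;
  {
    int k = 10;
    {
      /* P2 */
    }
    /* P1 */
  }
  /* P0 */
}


P2's block does not declare k; resolves to the enclosing declaration at depth 1
k = 10


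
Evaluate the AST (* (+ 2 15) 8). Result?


Evaluate inner: (+ 2 15) = 17
Evaluate root: (* 17 8) = 136
Result: 136


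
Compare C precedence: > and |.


'>' is relational (level 7); '|' is bitwise OR (level 3)
Higher level binds tighter
'>' has higher precedence than '|'


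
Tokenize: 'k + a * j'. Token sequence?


Scan left to right, longest-match per lexeme
Tokens: ID(k), OP(+), ID(a), OP(*), ID(j)


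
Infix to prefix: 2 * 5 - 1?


left-to-right (same/higher precedence on left): tree is (- (* 2 5) 1)
Prefix: - * 2 5 1


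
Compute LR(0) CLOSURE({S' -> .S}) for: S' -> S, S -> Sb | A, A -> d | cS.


Start: S' -> .S
For each item with dot before a nonterminal B, add B -> .γ for every B-production
Closure: [S' -> .S, S -> .Sb, S -> .A, A -> .d, A -> .cS]


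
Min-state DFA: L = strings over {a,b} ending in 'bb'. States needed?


Track the longest suffix of input matching a prefix of 'bb': 3 classes (prefixes of length 0..2)
Minimal DFA: 3 states


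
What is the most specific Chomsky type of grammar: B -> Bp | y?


Left-linear: every RHS is a terminal or one nonterminal followed by a terminal
Classification: Type 3 (Regular)


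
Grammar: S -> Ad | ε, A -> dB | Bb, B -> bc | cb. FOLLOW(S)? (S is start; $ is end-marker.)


$ ∈ FOLLOW(S). For each A -> αBβ: add FIRST(β)\{ε} to FOLLOW(B); if β nullable, add FOLLOW(A).
FOLLOW(S) = {$}


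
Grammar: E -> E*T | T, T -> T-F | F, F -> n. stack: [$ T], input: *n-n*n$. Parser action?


lookahead ∉ {-} so T won't extend; reduce E -> T
Action: reduce (E -> T)


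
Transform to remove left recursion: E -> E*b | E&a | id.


Left-recursive alternatives: E*b, E&a; non-recursive: id
Introduce E': E -> idE', E' -> *bE' | &aE' | ε


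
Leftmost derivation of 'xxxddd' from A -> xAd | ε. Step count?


Derivation: A => xAd => xxAdd => xxxAddd => xxxddd
Steps: 4


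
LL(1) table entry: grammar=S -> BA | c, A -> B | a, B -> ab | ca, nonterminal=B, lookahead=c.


For [B, c]: 'c' ∈ FIRST(ca)
Entry: B -> ca


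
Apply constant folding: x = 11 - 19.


11 - 19 = -8 at compile time
Optimized: x = -8


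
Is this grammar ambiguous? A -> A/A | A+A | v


'v/v+v' has two parse trees (no precedence encoded between / and +)
Ambiguous


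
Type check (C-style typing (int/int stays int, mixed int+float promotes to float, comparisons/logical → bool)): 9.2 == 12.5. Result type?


Operand types: float == float
Rule: comparison yields bool
Result type: bool


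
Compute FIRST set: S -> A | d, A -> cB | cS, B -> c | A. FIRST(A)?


Per alternative of A: FIRST(cB) = {c}; FIRST(cS) = {c}
FIRST(A) = {c}


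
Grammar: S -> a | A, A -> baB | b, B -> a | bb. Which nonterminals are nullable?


A nonterminal is nullable iff some alternative derives ε (directly, or every symbol in it is nullable)
Nullable: {}


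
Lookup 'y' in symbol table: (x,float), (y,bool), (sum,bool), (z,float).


Lookup 'y' → type bool


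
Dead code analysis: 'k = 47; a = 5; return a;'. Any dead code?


k is assigned but never read
Dead: 'k = 47'


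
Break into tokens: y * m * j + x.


Scan left to right, longest-match per lexeme
Tokens: ID(y), OP(*), ID(m), OP(*), ID(j), OP(+), ID(x)


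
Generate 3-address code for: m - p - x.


Break into single-operator statements:
t1 = m - p
t2 = t1 - x


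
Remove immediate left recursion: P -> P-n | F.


Left-recursive alternatives: P-n; non-recursive: F
Introduce P': P -> FP', P' -> -nP' | ε


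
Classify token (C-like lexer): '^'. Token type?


Pattern: operator symbol
Type: OPERATOR


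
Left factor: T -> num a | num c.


Common prefix: 'num'
Factored: T -> num T', T' -> a | c


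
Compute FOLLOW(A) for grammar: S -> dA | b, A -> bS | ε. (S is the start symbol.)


$ ∈ FOLLOW(S). For each A -> αBβ: add FIRST(β)\{ε} to FOLLOW(B); if β nullable, add FOLLOW(A).
FOLLOW(A) = {$}


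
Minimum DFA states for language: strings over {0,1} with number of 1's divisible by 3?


Track (count of 1) mod 3: states 0..2, accept at 0
Minimal DFA: 3 states


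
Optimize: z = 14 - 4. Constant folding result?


14 - 4 = 10 at compile time
Optimized: z = 10


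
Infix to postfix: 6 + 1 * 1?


* has higher precedence, evaluate 1*1 first
Postfix: 6 1 1 * +


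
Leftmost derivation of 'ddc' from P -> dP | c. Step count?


Derivation: P => dP => ddP => ddc
Steps: 3


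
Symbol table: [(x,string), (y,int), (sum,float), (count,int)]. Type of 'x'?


Lookup 'x' → type string


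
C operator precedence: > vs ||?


'>' is relational (level 7); '||' is logical OR (level 1)
Higher level binds tighter
'>' has higher precedence than '||'


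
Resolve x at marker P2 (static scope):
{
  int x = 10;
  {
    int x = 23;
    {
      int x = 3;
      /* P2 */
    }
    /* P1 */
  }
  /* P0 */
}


x declared in the same block as P2
x = 3


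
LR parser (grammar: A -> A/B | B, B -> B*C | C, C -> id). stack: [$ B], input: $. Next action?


lookahead ∉ {*} so B won't extend; reduce A -> B
Action: reduce (A -> B)


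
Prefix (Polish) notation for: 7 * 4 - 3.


left-to-right (same/higher precedence on left): tree is (- (* 7 4) 3)
Prefix: - * 7 4 3


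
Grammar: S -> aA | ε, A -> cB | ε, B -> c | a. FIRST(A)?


Per alternative of A: FIRST(cB) = {c}; FIRST(ε) = {ε}
FIRST(A) = {c, ε}


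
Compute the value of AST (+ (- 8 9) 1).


Evaluate inner: (- 8 9) = -1
Evaluate root: (+ -1 1) = 0
Result: 0


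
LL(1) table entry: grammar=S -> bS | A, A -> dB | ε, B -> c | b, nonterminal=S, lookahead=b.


For [S, b]: 'b' ∈ FIRST(bS)
Entry: S -> bS


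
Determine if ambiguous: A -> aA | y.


right-linear, alternatives start with distinct terminals 'a' vs 'y': unique leftmost derivation
Unambiguous


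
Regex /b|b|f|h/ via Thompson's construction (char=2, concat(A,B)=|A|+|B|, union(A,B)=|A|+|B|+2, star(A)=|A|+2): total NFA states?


Syntax tree has 4 char leaf(s), 3 union(s), 0 star(s)
chars contribute 4×2 = 8; each union adds +2; each star adds +2
Total: 8 + 6 + 0 = 14 states


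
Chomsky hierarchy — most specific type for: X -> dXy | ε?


Single nonterminal LHS, but d^n y^n is not regular
Classification: Type 2 (Context-Free)


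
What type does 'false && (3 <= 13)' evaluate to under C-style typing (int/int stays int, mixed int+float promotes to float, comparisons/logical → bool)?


Operand types: bool && bool
Rule: logical operators take bool operands and yield bool
Result type: bool


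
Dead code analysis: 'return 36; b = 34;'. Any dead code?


statement follows a return and is unreachable
Dead: 'b = 34'


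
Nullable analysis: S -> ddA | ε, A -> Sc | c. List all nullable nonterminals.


A nonterminal is nullable iff some alternative derives ε (directly, or every symbol in it is nullable)
Nullable: {S}


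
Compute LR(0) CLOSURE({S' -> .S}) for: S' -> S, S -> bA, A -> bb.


Start: S' -> .S
For each item with dot before a nonterminal B, add B -> .γ for every B-production
Closure: [S' -> .S, S -> .bA]


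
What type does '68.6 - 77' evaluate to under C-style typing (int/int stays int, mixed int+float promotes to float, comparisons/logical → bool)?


Operand types: float - int
Rule: mixed int/float promotes to float; int/int stays int
Result type: float


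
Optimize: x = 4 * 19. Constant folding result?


4 * 19 = 76 at compile time
Optimized: x = 76


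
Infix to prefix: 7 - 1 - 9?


left-to-right (same/higher precedence on left): tree is (- (- 7 1) 9)
Prefix: - - 7 1 9


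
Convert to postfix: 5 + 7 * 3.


* has higher precedence, evaluate 7*3 first
Postfix: 5 7 3 * +


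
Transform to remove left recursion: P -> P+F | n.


Left-recursive alternatives: P+F; non-recursive: n
Introduce P': P -> nP', P' -> +FP' | ε


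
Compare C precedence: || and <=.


'<=' is relational (level 7); '||' is logical OR (level 1)
Higher level binds tighter
'<=' has higher precedence than '||'


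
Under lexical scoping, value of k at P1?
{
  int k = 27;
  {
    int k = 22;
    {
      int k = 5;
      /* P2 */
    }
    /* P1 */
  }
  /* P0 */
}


k declared in the same block as P1
k = 22


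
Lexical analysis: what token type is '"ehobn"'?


Pattern: double-quoted sequence
Type: STRING_LITERAL


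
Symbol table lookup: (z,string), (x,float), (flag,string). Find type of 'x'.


Lookup 'x' → type float


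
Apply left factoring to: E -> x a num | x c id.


Common prefix: 'x'
Factored: E -> x E', E' -> a num | c id


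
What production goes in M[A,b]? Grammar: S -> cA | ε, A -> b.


For [A, b]: 'b' ∈ FIRST(b)
Entry: A -> b


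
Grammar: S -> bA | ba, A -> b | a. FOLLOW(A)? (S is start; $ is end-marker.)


$ ∈ FOLLOW(S). For each A -> αBβ: add FIRST(β)\{ε} to FOLLOW(B); if β nullable, add FOLLOW(A).
FOLLOW(A) = {$}


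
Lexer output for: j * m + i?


Scan left to right, longest-match per lexeme
Tokens: ID(j), OP(*), ID(m), OP(+), ID(i)


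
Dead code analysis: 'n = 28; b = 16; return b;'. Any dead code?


n is assigned but never read
Dead: 'n = 28'


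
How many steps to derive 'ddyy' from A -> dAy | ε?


Derivation: A => dAy => ddAyy => ddyy
Steps: 3


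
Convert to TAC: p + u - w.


Break into single-operator statements:
t1 = p + u
t2 = t1 - w


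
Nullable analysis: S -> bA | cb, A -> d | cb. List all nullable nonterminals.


A nonterminal is nullable iff some alternative derives ε (directly, or every symbol in it is nullable)
Nullable: {}


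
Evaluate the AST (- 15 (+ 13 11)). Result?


Evaluate inner: (+ 13 11) = 24
Evaluate root: (- 15 24) = -9
Result: -9


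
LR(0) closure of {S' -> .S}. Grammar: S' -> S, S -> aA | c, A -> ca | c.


Start: S' -> .S
For each item with dot before a nonterminal B, add B -> .γ for every B-production
Closure: [S' -> .S, S -> .aA, S -> .c]


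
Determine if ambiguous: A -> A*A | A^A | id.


'id*id^id' has two parse trees (no precedence encoded between * and ^)
Ambiguous


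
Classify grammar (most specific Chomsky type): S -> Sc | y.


Left-linear: every RHS is a terminal or one nonterminal followed by a terminal
Classification: Type 3 (Regular)


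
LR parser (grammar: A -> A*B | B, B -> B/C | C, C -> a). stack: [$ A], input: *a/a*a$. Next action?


shift '*' to continue A -> A*B
Action: shift


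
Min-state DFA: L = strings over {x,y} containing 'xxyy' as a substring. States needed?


KMP-style automaton: 4 progress states + 1 absorbing accept = 5
Minimal DFA: 5 states


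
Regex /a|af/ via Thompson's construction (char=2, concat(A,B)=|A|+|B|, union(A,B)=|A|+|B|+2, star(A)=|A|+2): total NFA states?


Syntax tree has 3 char leaf(s), 1 union(s), 0 star(s)
chars contribute 3×2 = 6; each union adds +2; each star adds +2
Total: 6 + 2 + 0 = 8 states


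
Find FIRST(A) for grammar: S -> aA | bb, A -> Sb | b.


Per alternative of A: FIRST(Sb) = {a, b}; FIRST(b) = {b}
FIRST(A) = {a, b}


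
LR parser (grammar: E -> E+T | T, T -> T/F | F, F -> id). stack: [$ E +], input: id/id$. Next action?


no handle ('E+' is not any RHS); shift 'id'
Action: shift


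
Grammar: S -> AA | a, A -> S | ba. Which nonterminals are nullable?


A nonterminal is nullable iff some alternative derives ε (directly, or every symbol in it is nullable)
Nullable: {}


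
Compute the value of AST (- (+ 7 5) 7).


Evaluate inner: (+ 7 5) = 12
Evaluate root: (- 12 7) = 5
Result: 5


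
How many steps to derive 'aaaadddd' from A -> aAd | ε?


Derivation: A => aAd => aaAdd => aaaAddd => aaaaAdddd => aaaadddd
Steps: 5


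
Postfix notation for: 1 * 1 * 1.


Left to right (same or higher precedence on left)
Postfix: 1 1 * 1 *


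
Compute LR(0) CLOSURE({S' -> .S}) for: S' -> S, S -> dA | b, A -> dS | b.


Start: S' -> .S
For each item with dot before a nonterminal B, add B -> .γ for every B-production
Closure: [S' -> .S, S -> .dA, S -> .b]


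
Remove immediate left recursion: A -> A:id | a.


Left-recursive alternatives: A:id; non-recursive: a
Introduce A': A -> aA', A' -> :idA' | ε


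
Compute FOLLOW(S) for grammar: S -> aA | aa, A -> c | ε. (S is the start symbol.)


$ ∈ FOLLOW(S). For each A -> αBβ: add FIRST(β)\{ε} to FOLLOW(B); if β nullable, add FOLLOW(A).
FOLLOW(S) = {$}


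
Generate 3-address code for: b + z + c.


Break into single-operator statements:
t1 = b + z
t2 = t1 + c


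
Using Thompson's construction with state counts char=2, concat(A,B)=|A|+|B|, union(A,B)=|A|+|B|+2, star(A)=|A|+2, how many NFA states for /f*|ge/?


Syntax tree has 3 char leaf(s), 1 union(s), 1 star(s)
chars contribute 3×2 = 6; each union adds +2; each star adds +2
Total: 6 + 2 + 2 = 10 states


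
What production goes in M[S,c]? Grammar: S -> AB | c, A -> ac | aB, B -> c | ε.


For [S, c]: 'c' ∈ FIRST(c)
Entry: S -> c


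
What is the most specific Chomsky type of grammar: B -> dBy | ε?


Single nonterminal LHS, but d^n y^n is not regular
Classification: Type 2 (Context-Free)


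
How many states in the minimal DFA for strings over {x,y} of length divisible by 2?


Track length mod 2: states 0..1, accept at 0
Minimal DFA: 2 states


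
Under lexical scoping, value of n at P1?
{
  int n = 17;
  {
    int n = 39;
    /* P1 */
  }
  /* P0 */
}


n declared in the same block as P1
n = 39


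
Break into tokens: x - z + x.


Scan left to right, longest-match per lexeme
Tokens: ID(x), OP(-), ID(z), OP(+), ID(x)


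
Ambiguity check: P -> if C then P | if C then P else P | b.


dangling else: 'if C then if C then b else b' parses two ways
Ambiguous


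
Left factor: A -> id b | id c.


Common prefix: 'id'
Factored: A -> id A', A' -> b | c


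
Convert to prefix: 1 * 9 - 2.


left-to-right (same/higher precedence on left): tree is (- (* 1 9) 2)
Prefix: - * 1 9 2


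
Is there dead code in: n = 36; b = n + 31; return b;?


n is read by b's definition; b is returned
No dead code


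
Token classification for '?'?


Pattern: operator symbol
Type: OPERATOR


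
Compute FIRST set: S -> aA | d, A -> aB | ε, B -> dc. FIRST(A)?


Per alternative of A: FIRST(aB) = {a}; FIRST(ε) = {ε}
FIRST(A) = {a, ε}


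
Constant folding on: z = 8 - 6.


8 - 6 = 2 at compile time
Optimized: z = 2


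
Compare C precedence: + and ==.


'+' is additive (level 9); '==' is equality (level 6)
Higher level binds tighter
'+' has higher precedence than '=='


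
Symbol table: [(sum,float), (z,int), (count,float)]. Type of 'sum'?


Lookup 'sum' → type float


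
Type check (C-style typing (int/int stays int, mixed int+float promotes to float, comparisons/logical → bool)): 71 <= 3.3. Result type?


Operand types: int <= float
Rule: comparison yields bool
Result type: bool


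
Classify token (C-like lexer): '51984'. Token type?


Pattern: digits only
Type: INTEGER_LITERAL


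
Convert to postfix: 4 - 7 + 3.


Left to right (same or higher precedence on left)
Postfix: 4 7 - 3 +


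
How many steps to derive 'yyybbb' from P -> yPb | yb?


Derivation: P => yPb => yyPbb => yyybbb
Steps: 3


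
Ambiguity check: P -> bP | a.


right-linear, alternatives start with distinct terminals 'b' vs 'a': unique leftmost derivation
Unambiguous


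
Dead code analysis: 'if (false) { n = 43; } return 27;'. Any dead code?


condition is constant false, so the whole block is unreachable
Dead: 'if (false) { n = 43; }'


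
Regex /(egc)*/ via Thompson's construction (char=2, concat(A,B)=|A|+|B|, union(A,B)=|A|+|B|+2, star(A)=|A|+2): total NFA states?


Syntax tree has 3 char leaf(s), 0 union(s), 1 star(s)
chars contribute 3×2 = 6; each union adds +2; each star adds +2
Total: 6 + 0 + 2 = 8 states


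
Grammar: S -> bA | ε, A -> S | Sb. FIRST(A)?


Per alternative of A: FIRST(S) = {b, ε}; FIRST(Sb) = {b}
FIRST(A) = {b, ε}


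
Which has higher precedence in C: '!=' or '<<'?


'<<' is shift (level 8); '!=' is equality (level 6)
Higher level binds tighter
'<<' has higher precedence than '!='


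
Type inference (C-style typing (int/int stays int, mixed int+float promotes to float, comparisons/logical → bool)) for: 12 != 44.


Operand types: int != int
Rule: comparison yields bool
Result type: bool


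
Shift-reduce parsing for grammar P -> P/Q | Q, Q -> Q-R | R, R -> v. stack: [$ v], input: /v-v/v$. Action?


'v' on top is the handle for R -> v
Action: reduce (R -> v)


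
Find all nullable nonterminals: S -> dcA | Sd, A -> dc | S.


A nonterminal is nullable iff some alternative derives ε (directly, or every symbol in it is nullable)
Nullable: {}


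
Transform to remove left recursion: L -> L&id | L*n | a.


Left-recursive alternatives: L&id, L*n; non-recursive: a
Introduce L': L -> aL', L' -> &idL' | *nL' | ε


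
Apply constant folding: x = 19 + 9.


19 + 9 = 28 at compile time
Optimized: x = 28


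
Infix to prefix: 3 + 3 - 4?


left-to-right (same/higher precedence on left): tree is (- (+ 3 3) 4)
Prefix: - + 3 3 4


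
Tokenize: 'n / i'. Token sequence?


Scan left to right, longest-match per lexeme
Tokens: ID(n), OP(/), ID(i)


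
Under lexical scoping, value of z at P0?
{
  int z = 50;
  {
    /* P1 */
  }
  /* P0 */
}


z declared in the same block as P0
z = 50


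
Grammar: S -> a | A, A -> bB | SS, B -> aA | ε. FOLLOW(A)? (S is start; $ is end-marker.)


$ ∈ FOLLOW(S). For each A -> αBβ: add FIRST(β)\{ε} to FOLLOW(B); if β nullable, add FOLLOW(A).
FOLLOW(A) = {$, a, b}


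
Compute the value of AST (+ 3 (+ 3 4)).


Evaluate inner: (+ 3 4) = 7
Evaluate root: (+ 3 7) = 10
Result: 10


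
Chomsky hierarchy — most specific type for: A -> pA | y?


Right-linear: every RHS is a terminal or a terminal followed by one nonterminal
Classification: Type 3 (Regular)


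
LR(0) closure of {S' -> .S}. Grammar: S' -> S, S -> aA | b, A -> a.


Start: S' -> .S
For each item with dot before a nonterminal B, add B -> .γ for every B-production
Closure: [S' -> .S, S -> .aA, S -> .b]


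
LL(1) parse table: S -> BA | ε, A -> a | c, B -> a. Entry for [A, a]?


For [A, a]: 'a' ∈ FIRST(a)
Entry: A -> a


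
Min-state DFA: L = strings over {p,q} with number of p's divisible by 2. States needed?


Track (count of p) mod 2: states 0..1, accept at 0
Minimal DFA: 2 states


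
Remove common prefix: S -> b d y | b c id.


Common prefix: 'b'
Factored: S -> b S', S' -> d y | c id


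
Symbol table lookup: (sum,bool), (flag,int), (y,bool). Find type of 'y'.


Lookup 'y' → type bool


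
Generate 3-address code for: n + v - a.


Break into single-operator statements:
t1 = n + v
t2 = t1 - a


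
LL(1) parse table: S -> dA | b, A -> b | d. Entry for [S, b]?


For [S, b]: 'b' ∈ FIRST(b)
Entry: S -> b


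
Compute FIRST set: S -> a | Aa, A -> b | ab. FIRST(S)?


Per alternative of S: FIRST(a) = {a}; FIRST(Aa) = {a, b}
FIRST(S) = {a, b}


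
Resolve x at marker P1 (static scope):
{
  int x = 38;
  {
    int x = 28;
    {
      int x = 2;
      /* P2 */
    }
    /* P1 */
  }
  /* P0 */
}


x declared in the same block as P1
x = 28


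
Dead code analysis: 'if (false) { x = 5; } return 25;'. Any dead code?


condition is constant false, so the whole block is unreachable
Dead: 'if (false) { x = 5; }'


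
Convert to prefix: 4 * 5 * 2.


left-to-right (same/higher precedence on left): tree is (* (* 4 5) 2)
Prefix: * * 4 5 2


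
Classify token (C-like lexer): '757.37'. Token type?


Pattern: digits with a decimal point
Type: FLOAT_LITERAL


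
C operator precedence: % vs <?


'%' is multiplicative (level 10); '<' is relational (level 7)
Higher level binds tighter
'%' has higher precedence than '<'


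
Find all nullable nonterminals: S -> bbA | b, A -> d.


A nonterminal is nullable iff some alternative derives ε (directly, or every symbol in it is nullable)
Nullable: {}


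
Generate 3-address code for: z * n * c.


Break into single-operator statements:
t1 = z * n
t2 = t1 * c


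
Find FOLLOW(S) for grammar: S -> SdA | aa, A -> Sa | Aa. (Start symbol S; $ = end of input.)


$ ∈ FOLLOW(S). For each A -> αBβ: add FIRST(β)\{ε} to FOLLOW(B); if β nullable, add FOLLOW(A).
FOLLOW(S) = {$, a, d}


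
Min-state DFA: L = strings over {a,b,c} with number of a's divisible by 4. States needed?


Track (count of a) mod 4: states 0..3, accept at 0
Minimal DFA: 4 states


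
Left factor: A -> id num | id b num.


Common prefix: 'id'
Factored: A -> id A', A' -> num | b num


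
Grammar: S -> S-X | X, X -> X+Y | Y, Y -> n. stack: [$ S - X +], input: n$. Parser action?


no handle; shift 'n'
Action: shift


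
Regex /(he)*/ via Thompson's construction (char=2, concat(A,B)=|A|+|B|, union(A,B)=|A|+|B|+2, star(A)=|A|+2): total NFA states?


Syntax tree has 2 char leaf(s), 0 union(s), 1 star(s)
chars contribute 2×2 = 4; each union adds +2; each star adds +2
Total: 4 + 0 + 2 = 6 states


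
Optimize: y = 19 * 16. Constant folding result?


19 * 16 = 304 at compile time
Optimized: y = 304


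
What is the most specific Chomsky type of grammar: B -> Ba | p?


Left-linear: every RHS is a terminal or one nonterminal followed by a terminal
Classification: Type 3 (Regular)


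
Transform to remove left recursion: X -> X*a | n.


Left-recursive alternatives: X*a; non-recursive: n
Introduce X': X -> nX', X' -> *aX' | ε


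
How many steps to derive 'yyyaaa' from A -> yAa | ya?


Derivation: A => yAa => yyAaa => yyyaaa
Steps: 3


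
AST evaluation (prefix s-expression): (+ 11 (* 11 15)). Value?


Evaluate inner: (* 11 15) = 165
Evaluate root: (+ 11 165) = 176
Result: 176


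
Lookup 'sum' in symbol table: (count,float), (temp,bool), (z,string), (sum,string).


Lookup 'sum' → type string


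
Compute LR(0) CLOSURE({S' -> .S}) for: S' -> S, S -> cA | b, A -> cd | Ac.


Start: S' -> .S
For each item with dot before a nonterminal B, add B -> .γ for every B-production
Closure: [S' -> .S, S -> .cA, S -> .b]


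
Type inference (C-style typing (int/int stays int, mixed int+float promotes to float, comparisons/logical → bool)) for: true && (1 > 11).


Operand types: bool && bool
Rule: logical operators take bool operands and yield bool
Result type: bool


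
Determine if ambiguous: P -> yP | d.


right-linear, alternatives start with distinct terminals 'y' vs 'd': unique leftmost derivation
Unambiguous


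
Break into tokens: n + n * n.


Scan left to right, longest-match per lexeme
Tokens: ID(n), OP(+), ID(n), OP(*), ID(n)
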